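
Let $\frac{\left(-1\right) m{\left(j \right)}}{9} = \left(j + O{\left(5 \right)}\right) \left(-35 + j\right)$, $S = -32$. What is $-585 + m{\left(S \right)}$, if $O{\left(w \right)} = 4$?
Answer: $-17469$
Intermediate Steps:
$m{\left(j \right)} = - 9 \left(-35 + j\right) \left(4 + j\right)$ ($m{\left(j \right)} = - 9 \left(j + 4\right) \left(-35 + j\right) = - 9 \left(4 + j\right) \left(-35 + j\right) = - 9 \left(-35 + j\right) \left(4 + j\right)$)
$-585 + m{\left(S \right)} = -585 + \left(1260 - 9 \left(-32\right)^{2} + 279 \left(-32\right)\right) = -585 - 16884 = -17469$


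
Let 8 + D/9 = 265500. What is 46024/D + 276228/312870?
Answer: 28101101936/31149180765 ≈ 0.90215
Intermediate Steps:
D = 2389428 (D = -72 + 9*265500 = -72 + 2389500 = 2389428)
46024/D + 276228/312870 = 46024/2389428 + 276228/312870 = 46024*(1/2389428) + 276228*(1/312870) = 11506/597357 + 46038/52145 = 28101101936/31149180765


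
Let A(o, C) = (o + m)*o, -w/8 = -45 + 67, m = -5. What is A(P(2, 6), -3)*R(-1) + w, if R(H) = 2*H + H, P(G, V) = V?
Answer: -194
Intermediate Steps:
w = -176 (w = -8*(-45 + 67) = -8*22 = -176)
R(H) = 3*H
A(o, C) = o*(-5 + o) (A(o, C) = (o - 5)*o = (-5 + o)*o = o*(-5 + o))
A(P(2, 6), -3)*R(-1) + w = (6*(-5 + 6))*(3*(-1)) - 176 = (6*1)*(-3) - 176 = 6*(-3) - 176 = -18 - 176 = -194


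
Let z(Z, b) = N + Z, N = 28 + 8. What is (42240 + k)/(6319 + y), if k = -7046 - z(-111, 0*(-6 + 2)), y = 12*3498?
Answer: 2713/3715 ≈ 0.73028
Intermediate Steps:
y = 41976
N = 36
z(Z, b) = 36 + Z
k = -6971 (k = -7046 - (36 - 111) = -7046 - 1*(-75) = -7046 + 75 = -6971)
(42240 + k)/(6319 + y) = (42240 - 6971)/(6319 + 41976) = 35269/48295 = 35269*(1/48295) = 2713/3715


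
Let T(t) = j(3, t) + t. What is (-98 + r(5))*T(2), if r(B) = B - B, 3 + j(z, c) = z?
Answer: -196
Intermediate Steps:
j(z, c) = -3 + z
r(B) = 0
T(t) = t (T(t) = (-3 + 3) + t = 0 + t = t)
(-98 + r(5))*T(2) = (-98 + 0)*2 = -98*2 = -196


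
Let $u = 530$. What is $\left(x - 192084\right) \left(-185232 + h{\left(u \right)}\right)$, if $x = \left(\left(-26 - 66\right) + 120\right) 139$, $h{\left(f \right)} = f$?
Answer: $34759438784$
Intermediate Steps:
$x = 3892$ ($x = \left(\left(-26 - 66\right) + 120\right) 139 = \left(-92 + 120\right) 139 = 28 \cdot 139 = 3892$)
$\left(x - 192084\right) \left(-185232 + h{\left(u \right)}\right) = \left(3892 - 192084\right) \left(-185232 + 530\right) = \left(-188192\right) \left(-184702\right) = 34759438784$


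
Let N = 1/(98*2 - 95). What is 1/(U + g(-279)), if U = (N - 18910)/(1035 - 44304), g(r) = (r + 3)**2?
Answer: 4370169/332903903653 ≈ 1.3127e-5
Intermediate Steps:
N = 1/101 (N = 1/(196 - 95) = 1/101 ≈ 0.0099010)
g(r) = (3 + r)**2
U = 1909909/4370169 (U = (1/101 - 18910)/(1035 - 44304) = -1909909/101/(-43269) = -1909909/101*(-1/43269) = 1909909/4370169 ≈ 0.43703)
1/(U + g(-279)) = 1/(1909909/4370169 + (3 - 279)**2) = 1/(1909909/4370169 + (-276)**2) = 1/(1909909/4370169 + 76176) = 1/(332903903653/4370169) = 4370169/332903903653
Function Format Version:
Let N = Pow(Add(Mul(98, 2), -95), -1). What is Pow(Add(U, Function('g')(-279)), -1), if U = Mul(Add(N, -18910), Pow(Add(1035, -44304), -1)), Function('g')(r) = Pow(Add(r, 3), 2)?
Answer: Rational(4370169, 332903903653) ≈ 1.3127e-5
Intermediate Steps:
N = Rational(1, 101) (N = Pow(Add(196, -95), -1) = Pow(101, -1) = Rational(1, 101) ≈ 0.0099010)
Function('g')(r) = Pow(Add(3, r), 2)
U = Rational(1909909, 4370169) (U = Mul(Add(Rational(1, 101), -18910), Pow(Add(1035, -44304), -1)) = Mul(Rational(-1909909, 101), Pow(-43269, -1)) = Mul(Rational(-1909909, 101), Rational(-1, 43269)) = Rational(1909909, 4370169) ≈ 0.43703)
Pow(Add(U, Function('g')(-279)), -1) = Pow(Add(Rational(1909909, 4370169), Pow(Add(3, -279), 2)), -1) = Pow(Add(Rational(1909909, 4370169), Pow(-276, 2)), -1) = Pow(Add(Rational(1909909, 4370169), 76176), -1) = Pow(Rational(332903903653, 4370169), -1) = Rational(4370169, 332903903653)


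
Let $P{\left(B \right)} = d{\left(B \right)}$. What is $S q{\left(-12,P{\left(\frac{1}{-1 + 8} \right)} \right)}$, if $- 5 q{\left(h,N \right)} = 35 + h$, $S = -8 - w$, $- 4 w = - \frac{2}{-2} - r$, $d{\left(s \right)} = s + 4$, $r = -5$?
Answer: $\frac{299}{10} \approx 29.9$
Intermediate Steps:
$d{\left(s \right)} = 4 + s$
$w = - \frac{3}{2}$ ($w = - \frac{- \frac{2}{-2} - -5}{4} = - \frac{\left(-2\right) \left(- \frac{1}{2}\right) + 5}{4} = - \frac{1 + 5}{4} = \left(- \frac{1}{4}\right) 6 = - \frac{3}{2} \approx -1.5$)
$S = - \frac{13}{2}$ ($S = -8 - - \frac{3}{2} = -8 + \frac{3}{2} = - \frac{13}{2} \approx -6.5$)
$P{\left(B \right)} = 4 + B$
$q{\left(h,N \right)} = -7 - \frac{h}{5}$ ($q{\left(h,N \right)} = - \frac{35 + h}{5} = -7 - \frac{h}{5}$)
$S q{\left(-12,P{\left(\frac{1}{-1 + 8} \right)} \right)} = - \frac{13 \left(-7 - - \frac{12}{5}\right)}{2} = - \frac{13 \left(-7 + \frac{12}{5}\right)}{2} = \left(- \frac{13}{2}\right) \left(- \frac{23}{5}\right) = \frac{299}{10}$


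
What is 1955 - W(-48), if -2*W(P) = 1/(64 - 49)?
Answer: 58651/30 ≈ 1955.0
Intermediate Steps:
W(P) = -1/30 (W(P) = -1/(2*(64 - 49)) = -½/15 = -½*1/15 = -1/30)
1955 - W(-48) = 1955 - 1*(-1/30) = 1955 + 1/30 = 58651/30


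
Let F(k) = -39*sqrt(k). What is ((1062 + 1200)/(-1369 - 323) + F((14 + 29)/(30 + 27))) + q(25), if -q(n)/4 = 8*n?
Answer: -225977/282 - 13*sqrt(2451)/19 ≈ -835.21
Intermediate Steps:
q(n) = -32*n
((1062 + 1200)/(-1369 - 323) + F((14 + 29)/(30 + 27))) + q(25) = ((1062 + 1200)/(-1369 - 323) - 39*sqrt(14 + 29)/sqrt(30 + 27)) - 32*25 = (2262/(-1692) - 39*sqrt(2451)/57) - 800 = (2262*(-1/1692) - 39*sqrt(2451)/57) - 800 = (-377/282 - 13*sqrt(2451)/19) - 800 = -225977/282 - 13*sqrt(2451)/19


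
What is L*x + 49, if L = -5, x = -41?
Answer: 254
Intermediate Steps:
L*x + 49 = -5*(-41) + 49 = 205 + 49 = 254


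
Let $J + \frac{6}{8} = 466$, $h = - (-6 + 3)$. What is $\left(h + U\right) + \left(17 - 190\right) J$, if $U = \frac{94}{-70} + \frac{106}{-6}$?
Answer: $- \frac{33811789}{420} \approx -80504.0$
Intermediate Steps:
$U = - \frac{1996}{105}$ ($U = 94 \left(- \frac{1}{70}\right) + 106 \left(- \frac{1}{6}\right) = - \frac{47}{35} - \frac{53}{3} = - \frac{1996}{105} \approx -19.01$)
$h = 3$ ($h = \left(-1\right) \left(-3\right) = 3$)
$J = \frac{1861}{4}$ ($J = - \frac{3}{4} + 466 = \frac{1861}{4} \approx 465.25$)
$\left(h + U\right) + \left(17 - 190\right) J = \left(3 - \frac{1996}{105}\right) + \left(17 - 190\right) \frac{1861}{4} = - \frac{1681}{105} - \frac{321953}{4} = - \frac{33811789}{420}$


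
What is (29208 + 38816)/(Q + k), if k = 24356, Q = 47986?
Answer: 34012/36171 ≈ 0.94031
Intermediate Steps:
(29208 + 38816)/(Q + k) = (29208 + 38816)/(47986 + 24356) = 68024/72342 = 68024*(1/72342) = 34012/36171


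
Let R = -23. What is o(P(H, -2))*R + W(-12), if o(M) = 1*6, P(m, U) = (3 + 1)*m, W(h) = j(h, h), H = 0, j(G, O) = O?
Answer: -150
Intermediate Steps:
W(h) = h
P(m, U) = 4*m
o(M) = 6
o(P(H, -2))*R + W(-12) = 6*(-23) - 12 = -138 - 12 = -150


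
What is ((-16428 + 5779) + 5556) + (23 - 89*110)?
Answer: -14860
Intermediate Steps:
((-16428 + 5779) + 5556) + (23 - 89*110) = (-10649 + 5556) + (23 - 9790) = -5093 - 9767 = -14860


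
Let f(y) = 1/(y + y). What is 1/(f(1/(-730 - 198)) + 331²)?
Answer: 1/109097 ≈ 9.1661e-6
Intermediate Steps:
f(y) = 1/(2*y)
1/(f(1/(-730 - 198)) + 331²) = 1/(1/(2*(1/(-730 - 198))) + 331²) = 1/(1/(2*(1/(-928))) + 109561) = 1/(1/(2*(-1/928)) + 109561) = 1/((½)*(-928) + 109561) = 1/(-464 + 109561) = 1/109097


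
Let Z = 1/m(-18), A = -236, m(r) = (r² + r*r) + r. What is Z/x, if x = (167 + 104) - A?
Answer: 1/319410 ≈ 3.1308e-6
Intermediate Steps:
m(r) = r + 2*r² (m(r) = (r² + r²) + r = 2*r² + r = r + 2*r²)
Z = 1/630 (Z = 1/(-18*(1 + 2*(-18))) = 1/(-18*(1 - 36)) = 1/(-18*(-35)) = 1/630 ≈ 0.0015873)
x = 507 (x = (167 + 104) - 1*(-236) = 271 + 236 = 507)
Z/x = (1/630)/507 = (1/630)*(1/507) = 1/319410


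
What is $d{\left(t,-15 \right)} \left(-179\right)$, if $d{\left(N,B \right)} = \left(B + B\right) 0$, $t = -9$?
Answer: $0$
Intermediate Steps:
$d{\left(N,B \right)} = 0$ ($d{\left(N,B \right)} = 2 B 0 = 0$)
$d{\left(t,-15 \right)} \left(-179\right) = 0 \left(-179\right) = 0$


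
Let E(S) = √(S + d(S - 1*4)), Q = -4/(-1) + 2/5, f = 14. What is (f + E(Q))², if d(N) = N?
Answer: 1004/5 + 56*√30/5 ≈ 262.15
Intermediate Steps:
Q = 22/5 (Q = -4*(-1) + 2*(⅕) = 4 + ⅖ = 22/5 ≈ 4.4000)
E(S) = √(-4 + 2*S) (E(S) = √(S + (S - 1*4)) = √(S + (S - 4)) = √(S + (-4 + S)) = √(-4 + 2*S))
(f + E(Q))² = (14 + √(-4 + 2*(22/5)))² = (14 + √(-4 + 44/5))² = (14 + √(24/5))² = (14 + 2*√30/5)²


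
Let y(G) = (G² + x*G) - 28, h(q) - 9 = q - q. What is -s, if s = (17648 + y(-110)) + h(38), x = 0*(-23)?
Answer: -29729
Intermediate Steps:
h(q) = 9 (h(q) = 9 + (q - q) = 9 + 0 = 9)
x = 0
y(G) = -28 + G² (y(G) = (G² + 0*G) - 28 = (G² + 0) - 28 = G² - 28 = -28 + G²)
s = 29729 (s = (17648 + (-28 + (-110)²)) + 9 = (17648 + (-28 + 12100)) + 9 = (17648 + 12072) + 9 = 29720 + 9 = 29729)
-s = -1*29729 = -29729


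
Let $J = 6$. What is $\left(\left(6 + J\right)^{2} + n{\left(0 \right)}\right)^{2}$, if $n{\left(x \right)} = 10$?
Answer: $23716$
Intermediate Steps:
$\left(\left(6 + J\right)^{2} + n{\left(0 \right)}\right)^{2} = \left(\left(6 + 6\right)^{2} + 10\right)^{2} = \left(12^{2} + 10\right)^{2} = \left(144 + 10\right)^{2} = 154^{2} = 23716$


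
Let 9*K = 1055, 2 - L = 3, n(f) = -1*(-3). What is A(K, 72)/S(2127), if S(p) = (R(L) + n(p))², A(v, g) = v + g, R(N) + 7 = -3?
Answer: 1703/441 ≈ 3.8617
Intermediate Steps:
n(f) = 3
L = -1 (L = 2 - 1*3 = 2 - 3 = -1)
K = 1055/9 (K = (⅑)*1055 = 1055/9 ≈ 117.22)
R(N) = -10 (R(N) = -7 - 3 = -10)
A(v, g) = g + v
S(p) = 49 (S(p) = (-10 + 3)² = (-7)² = 49)
A(K, 72)/S(2127) = (72 + 1055/9)/49 = (1703/9)*(1/49) = 1703/441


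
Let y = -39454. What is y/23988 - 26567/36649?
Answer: -1041619421/439568106 ≈ -2.3696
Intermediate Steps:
y/23988 - 26567/36649 = -39454/23988 - 26567/36649 = -39454*1/23988 - 26567*1/36649 = -19727/11994 - 26567/36649 = -1041619421/439568106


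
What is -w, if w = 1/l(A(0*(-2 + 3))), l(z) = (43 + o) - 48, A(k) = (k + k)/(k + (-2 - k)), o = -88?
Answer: 1/93 ≈ 0.010753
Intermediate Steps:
A(k) = -k (A(k) = (2*k)/(-2) = (2*k)*(-½) = -k)
l(z) = -93 (l(z) = (43 - 88) - 48 = -45 - 48 = -93)
w = -1/93 (w = 1/(-93) = -1/93 ≈ -0.010753)
-w = -1*(-1/93) = 1/93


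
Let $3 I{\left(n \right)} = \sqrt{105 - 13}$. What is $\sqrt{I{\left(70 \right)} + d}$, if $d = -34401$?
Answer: $\frac{\sqrt{-309609 + 6 \sqrt{23}}}{3} \approx 185.47 i$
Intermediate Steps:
$I{\left(n \right)} = \frac{2 \sqrt{23}}{3}$ ($I{\left(n \right)} = \frac{\sqrt{105 - 13}}{3} = \frac{\sqrt{92}}{3} = \frac{2 \sqrt{23}}{3}$)
$\sqrt{I{\left(70 \right)} + d} = \sqrt{\frac{2 \sqrt{23}}{3} - 34401} = \sqrt{-34401 + \frac{2 \sqrt{23}}{3}}$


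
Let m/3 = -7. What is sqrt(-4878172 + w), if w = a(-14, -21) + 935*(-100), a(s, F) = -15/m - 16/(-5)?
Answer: I*sqrt(6090293405)/35 ≈ 2229.7*I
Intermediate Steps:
m = -21 (m = 3*(-7) = -21)
a(s, F) = 137/35 (a(s, F) = -15/(-21) - 16/(-5) = -15*(-1/21) - 16*(-1/5) = 5/7 + 16/5 = 137/35)
w = -3272363/35 (w = 137/35 + 935*(-100) = 137/35 - 93500 = -3272363/35 ≈ -93496.)
sqrt(-4878172 + w) = sqrt(-4878172 - 3272363/35) = sqrt(-174008383/35) = I*sqrt(6090293405)/35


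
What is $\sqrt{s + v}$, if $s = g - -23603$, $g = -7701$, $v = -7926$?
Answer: $2 \sqrt{1994} \approx 89.308$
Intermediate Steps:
$s = 15902$ ($s = -7701 - -23603 = -7701 + 23603 = 15902$)
$\sqrt{s + v} = \sqrt{15902 - 7926} = \sqrt{7976} = 2 \sqrt{1994}$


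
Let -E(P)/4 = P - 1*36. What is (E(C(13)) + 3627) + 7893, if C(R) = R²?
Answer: 10988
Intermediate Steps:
E(P) = 144 - 4*P (E(P) = -4*(P - 1*36) = -4*(P - 36) = -4*(-36 + P) = 144 - 4*P)
(E(C(13)) + 3627) + 7893 = ((144 - 4*13²) + 3627) + 7893 = ((144 - 4*169) + 3627) + 7893 = ((144 - 676) + 3627) + 7893 = (-532 + 3627) + 7893 = 3095 + 7893 = 10988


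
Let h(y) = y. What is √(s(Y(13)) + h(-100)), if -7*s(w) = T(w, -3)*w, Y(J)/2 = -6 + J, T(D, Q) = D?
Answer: 8*I*√2 ≈ 11.314*I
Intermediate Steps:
Y(J) = -12 + 2*J (Y(J) = 2*(-6 + J) = -12 + 2*J)
s(w) = -w²/7 (s(w) = -w*w/7 = -w²/7)
√(s(Y(13)) + h(-100)) = √(-(-12 + 2*13)²/7 - 100) = √(-(-12 + 26)²/7 - 100) = √(-⅐*14² - 100) = √(-⅐*196 - 100) = √(-28 - 100) = √(-128) = 8*I*√2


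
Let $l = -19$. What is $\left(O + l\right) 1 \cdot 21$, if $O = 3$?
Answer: $-336$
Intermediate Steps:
$\left(O + l\right) 1 \cdot 21 = \left(3 - 19\right) 1 \cdot 21 = \left(-16\right) 1 \cdot 21 = \left(-16\right) 21 = -336$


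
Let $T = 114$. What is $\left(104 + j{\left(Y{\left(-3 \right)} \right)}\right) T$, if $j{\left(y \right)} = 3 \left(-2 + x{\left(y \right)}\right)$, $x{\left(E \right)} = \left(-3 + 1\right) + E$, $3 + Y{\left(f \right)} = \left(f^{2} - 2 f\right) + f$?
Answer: $13566$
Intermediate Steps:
$Y{\left(f \right)} = -3 + f^{2} - f$ ($Y{\left(f \right)} = -3 + \left(\left(f^{2} - 2 f\right) + f\right) = -3 + \left(f^{2} - f\right) = -3 + f^{2} - f$)
$x{\left(E \right)} = -2 + E$
$j{\left(y \right)} = -12 + 3 y$ ($j{\left(y \right)} = 3 \left(-2 + \left(-2 + y\right)\right) = 3 \left(-4 + y\right) = -12 + 3 y$)
$\left(104 + j{\left(Y{\left(-3 \right)} \right)}\right) T = \left(104 - \left(12 - 3 \left(-3 + \left(-3\right)^{2} - -3\right)\right)\right) 114 = \left(104 - \left(12 - 3 \left(-3 + 9 + 3\right)\right)\right) 114 = \left(104 + \left(-12 + 3 \cdot 9\right)\right) 114 = \left(104 + \left(-12 + 27\right)\right) 114 = \left(104 + 15\right) 114 = 119 \cdot 114 = 13566$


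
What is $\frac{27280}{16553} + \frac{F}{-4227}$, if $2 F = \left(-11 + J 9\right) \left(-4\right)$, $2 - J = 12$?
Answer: $\frac{111968854}{69969531} \approx 1.6003$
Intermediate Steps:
$J = -10$ ($J = 2 - 12 = -10$)
$F = 202$ ($F = \frac{\left(-11 - 90\right) \left(-4\right)}{2} = \frac{\left(-101\right) \left(-4\right)}{2} = \frac{1}{2} \cdot 404 = 202$)
$\frac{27280}{16553} + \frac{F}{-4227} = \frac{27280}{16553} + \frac{202}{-4227} = 27280 \cdot \frac{1}{16553} + 202 \left(- \frac{1}{4227}\right) = \frac{27280}{16553} - \frac{202}{4227} = \frac{111968854}{69969531}$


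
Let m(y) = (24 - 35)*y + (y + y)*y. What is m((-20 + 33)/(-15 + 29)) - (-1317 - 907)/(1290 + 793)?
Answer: -757552/102067 ≈ -7.4221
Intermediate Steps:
m(y) = -11*y + 2*y**2 (m(y) = -11*y + (2*y)*y = -11*y + 2*y**2)
m((-20 + 33)/(-15 + 29)) - (-1317 - 907)/(1290 + 793) = ((-20 + 33)/(-15 + 29))*(-11 + 2*((-20 + 33)/(-15 + 29))) - (-1317 - 907)/(1290 + 793) = (13/14)*(-11 + 2*(13/14)) - (-2224)/2083 = (13*(1/14))*(-11 + 2*(13*(1/14))) - (-2224)/2083 = 13*(-11 + 2*(13/14))/14 - 1*(-2224/2083) = 13*(-11 + 13/7)/14 + 2224/2083 = (13/14)*(-64/7) + 2224/2083 = -416/49 + 2224/2083 = -757552/102067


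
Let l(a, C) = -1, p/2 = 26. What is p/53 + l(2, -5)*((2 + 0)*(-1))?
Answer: 158/53 ≈ 2.9811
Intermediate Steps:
p = 52 (p = 2*26 = 52)
p/53 + l(2, -5)*((2 + 0)*(-1)) = 52/53 - (2 + 0)*(-1) = 52*(1/53) - 2*(-1) = 52/53 - 1*(-2) = 52/53 + 2 = 158/53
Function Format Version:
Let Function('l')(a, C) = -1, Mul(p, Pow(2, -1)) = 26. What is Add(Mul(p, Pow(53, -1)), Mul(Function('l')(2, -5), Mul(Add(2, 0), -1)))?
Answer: Rational(158, 53) ≈ 2.9811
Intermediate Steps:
p = 52 (p = Mul(2, 26) = 52)
Add(Mul(p, Pow(53, -1)), Mul(Function('l')(2, -5), Mul(Add(2, 0), -1))) = Add(Mul(52, Pow(53, -1)), Mul(-1, Mul(Add(2, 0), -1))) = Add(Mul(52, Rational(1, 53)), Mul(-1, Mul(2, -1))) = Add(Rational(52, 53), Mul(-1, -2)) = Add(Rational(52, 53), 2) = Rational(158, 53)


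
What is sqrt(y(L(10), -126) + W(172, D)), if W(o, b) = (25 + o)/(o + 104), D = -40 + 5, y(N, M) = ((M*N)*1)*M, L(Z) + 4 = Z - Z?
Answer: I*sqrt(1209356583)/138 ≈ 252.0*I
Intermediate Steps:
L(Z) = -4 (L(Z) = -4 + (Z - Z) = -4 + 0 = -4)
y(N, M) = N*M**2 (y(N, M) = (M*N)*M = N*M**2)
D = -35
W(o, b) = (25 + o)/(104 + o)
sqrt(y(L(10), -126) + W(172, D)) = sqrt(-4*(-126)**2 + (25 + 172)/(104 + 172)) = sqrt(-4*15876 + 197/276) = sqrt(-63504 + (1/276)*197) = sqrt(-63504 + 197/276) = sqrt(-17526907/276) = I*sqrt(1209356583)/138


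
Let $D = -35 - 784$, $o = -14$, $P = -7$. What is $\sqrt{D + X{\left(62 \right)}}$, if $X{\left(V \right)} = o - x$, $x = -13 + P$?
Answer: $i \sqrt{813} \approx 28.513 i$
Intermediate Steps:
$x = -20$ ($x = -13 - 7 = -20$)
$D = -819$ ($D = -35 - 784 = -819$)
$X{\left(V \right)} = 6$ ($X{\left(V \right)} = -14 - -20 = -14 + 20 = 6$)
$\sqrt{D + X{\left(62 \right)}} = \sqrt{-819 + 6} = \sqrt{-813} = i \sqrt{813}$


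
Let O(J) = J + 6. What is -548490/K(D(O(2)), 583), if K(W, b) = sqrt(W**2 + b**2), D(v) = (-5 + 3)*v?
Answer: -109698*sqrt(340145)/68029 ≈ -940.45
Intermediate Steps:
O(J) = 6 + J
D(v) = -2*v
-548490/K(D(O(2)), 583) = -548490/sqrt((-2*(6 + 2))**2 + 583**2) = -548490/sqrt((-2*8)**2 + 339889) = -548490/sqrt((-16)**2 + 339889) = -548490/sqrt(256 + 339889) = -548490*sqrt(340145)/340145 = -109698*sqrt(340145)/68029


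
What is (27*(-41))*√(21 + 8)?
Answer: -1107*√29 ≈ -5961.4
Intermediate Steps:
(27*(-41))*√(21 + 8) = -1107*√29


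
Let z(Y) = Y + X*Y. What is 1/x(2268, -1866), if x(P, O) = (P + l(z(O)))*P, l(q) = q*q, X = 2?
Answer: 1/71078829696 ≈ 1.4069e-11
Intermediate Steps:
z(Y) = 3*Y (z(Y) = Y + 2*Y = 3*Y)
l(q) = q²
x(P, O) = P*(P + 9*O²) (x(P, O) = (P + (3*O)²)*P = (P + 9*O²)*P = P*(P + 9*O²))
1/x(2268, -1866) = 1/(2268*(2268 + 9*(-1866)²)) = 1/(2268*(2268 + 9*3481956)) = 1/(2268*(2268 + 31337604)) = 1/(2268*31339872) = 1/71078829696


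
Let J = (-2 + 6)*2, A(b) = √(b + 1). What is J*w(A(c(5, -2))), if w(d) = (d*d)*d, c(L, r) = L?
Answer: 48*√6 ≈ 117.58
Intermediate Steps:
A(b) = √(1 + b)
J = 8 (J = 4*2 = 8)
w(d) = d³ (w(d) = d²*d = d³)
J*w(A(c(5, -2))) = 8*(√(1 + 5))³ = 8*(√6)³ = 8*(6*√6) = 48*√6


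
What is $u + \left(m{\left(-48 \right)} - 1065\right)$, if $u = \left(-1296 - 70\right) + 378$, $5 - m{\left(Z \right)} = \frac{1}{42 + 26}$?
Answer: $- \frac{139265}{68} \approx -2048.0$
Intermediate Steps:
$m{\left(Z \right)} = \frac{339}{68}$ ($m{\left(Z \right)} = 5 - \frac{1}{42 + 26} = 5 - \frac{1}{68} = \frac{339}{68}$)
$u = -988$ ($u = -1366 + 378 = -988$)
$u + \left(m{\left(-48 \right)} - 1065\right) = -988 + \left(\frac{339}{68} - 1065\right) = -988 - \frac{72081}{68} = - \frac{139265}{68}$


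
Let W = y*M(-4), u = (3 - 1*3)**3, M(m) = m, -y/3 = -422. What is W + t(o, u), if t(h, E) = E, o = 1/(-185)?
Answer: -5064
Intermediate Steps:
y = 1266 (y = -3*(-422) = 1266)
o = -1/185 ≈ -0.0054054
u = 0 (u = (3 - 3)**3 = 0**3 = 0)
W = -5064 (W = 1266*(-4) = -5064)
W + t(o, u) = -5064 + 0 = -5064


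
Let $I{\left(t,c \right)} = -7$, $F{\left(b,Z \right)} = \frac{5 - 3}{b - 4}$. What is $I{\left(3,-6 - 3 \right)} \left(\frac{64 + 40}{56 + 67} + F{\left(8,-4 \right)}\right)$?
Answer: $- \frac{2317}{246} \approx -9.4187$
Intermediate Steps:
$F{\left(b,Z \right)} = \frac{2}{-4 + b}$
$I{\left(3,-6 - 3 \right)} \left(\frac{64 + 40}{56 + 67} + F{\left(8,-4 \right)}\right) = - 7 \left(\frac{64 + 40}{56 + 67} + \frac{2}{-4 + 8}\right) = - 7 \left(\frac{104}{123} + \frac{2}{4}\right) = - 7 \left(104 \cdot \frac{1}{123} + 2 \cdot \frac{1}{4}\right) = - 7 \left(\frac{104}{123} + \frac{1}{2}\right) = \left(-7\right) \frac{331}{246} = - \frac{2317}{246}$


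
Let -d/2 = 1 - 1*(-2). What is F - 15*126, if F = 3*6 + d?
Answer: -1878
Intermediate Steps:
d = -6 (d = -2*(1 - 1*(-2)) = -2*(1 + 2) = -2*3 = -6)
F = 12 (F = 3*6 - 6 = 18 - 6 = 12)
F - 15*126 = 12 - 15*126 = 12 - 1890 = -1878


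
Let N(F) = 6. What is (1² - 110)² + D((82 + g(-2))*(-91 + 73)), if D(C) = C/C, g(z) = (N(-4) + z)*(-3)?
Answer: 11882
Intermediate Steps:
g(z) = -18 - 3*z (g(z) = (6 + z)*(-3) = -18 - 3*z)
D(C) = 1
(1² - 110)² + D((82 + g(-2))*(-91 + 73)) = (1² - 110)² + 1 = (1 - 110)² + 1 = (-109)² + 1 = 11881 + 1 = 11882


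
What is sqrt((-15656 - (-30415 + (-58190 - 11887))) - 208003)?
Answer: I*sqrt(123167) ≈ 350.95*I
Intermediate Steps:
sqrt((-15656 - (-30415 + (-58190 - 11887))) - 208003) = sqrt((-15656 - (-30415 - 70077)) - 208003) = sqrt((-15656 - 1*(-100492)) - 208003) = sqrt((-15656 + 100492) - 208003) = sqrt(84836 - 208003) = sqrt(-123167) = I*sqrt(123167)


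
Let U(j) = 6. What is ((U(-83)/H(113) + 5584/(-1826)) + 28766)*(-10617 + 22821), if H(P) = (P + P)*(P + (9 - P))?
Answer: 320483980332/913 ≈ 3.5102e+8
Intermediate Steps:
H(P) = 18*P (H(P) = (2*P)*9 = 18*P)
((U(-83)/H(113) + 5584/(-1826)) + 28766)*(-10617 + 22821) = ((6/((18*113)) + 5584/(-1826)) + 28766)*(-10617 + 22821) = ((6/2034 + 5584*(-1/1826)) + 28766)*12204 = ((6*(1/2034) - 2792/913) + 28766)*12204 = ((1/339 - 2792/913) + 28766)*12204 = (-945575/309507 + 28766)*12204 = (8902332787/309507)*12204 = 320483980332/913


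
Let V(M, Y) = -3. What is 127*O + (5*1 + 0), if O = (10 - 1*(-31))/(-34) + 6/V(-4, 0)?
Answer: -13673/34 ≈ -402.15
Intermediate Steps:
O = -109/34 (O = (10 - 1*(-31))/(-34) + 6/(-3) = (10 + 31)*(-1/34) + 6*(-⅓) = 41*(-1/34) - 2 = -41/34 - 2 = -109/34 ≈ -3.2059)
127*O + (5*1 + 0) = 127*(-109/34) + (5*1 + 0) = -13843/34 + (5 + 0) = -13843/34 + 5 = -13673/34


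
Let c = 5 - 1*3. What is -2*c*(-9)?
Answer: 36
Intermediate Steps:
c = 2 (c = 5 - 3 = 2)
-2*c*(-9) = -2*2*(-9) = -4*(-9) = 36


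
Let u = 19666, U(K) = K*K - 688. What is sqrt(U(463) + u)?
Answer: sqrt(233347) ≈ 483.06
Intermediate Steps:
U(K) = -688 + K**2 (U(K) = K**2 - 688 = -688 + K**2)
sqrt(U(463) + u) = sqrt((-688 + 463**2) + 19666) = sqrt((-688 + 214369) + 19666) = sqrt(213681 + 19666) = sqrt(233347)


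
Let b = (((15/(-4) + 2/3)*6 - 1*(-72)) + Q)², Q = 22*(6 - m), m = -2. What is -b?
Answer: -210681/4 ≈ -52670.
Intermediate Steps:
Q = 176 (Q = 22*(6 - 1*(-2)) = 22*(6 + 2) = 22*8 = 176)
b = 210681/4 (b = (((15/(-4) + 2/3)*6 - 1*(-72)) + 176)² = (((15*(-¼) + 2*(⅓))*6 + 72) + 176)² = (((-15/4 + ⅔)*6 + 72) + 176)² = ((-37/12*6 + 72) + 176)² = ((-37/2 + 72) + 176)² = (107/2 + 176)² = (459/2)² = 210681/4 ≈ 52670.)
-b = -1*210681/4 = -210681/4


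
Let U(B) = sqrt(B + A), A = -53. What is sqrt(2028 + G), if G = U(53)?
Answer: 26*sqrt(3) ≈ 45.033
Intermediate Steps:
U(B) = sqrt(-53 + B) (U(B) = sqrt(B - 53) = sqrt(-53 + B))
G = 0 (G = sqrt(-53 + 53) = sqrt(0) = 0)
sqrt(2028 + G) = sqrt(2028 + 0) = sqrt(2028) = 26*sqrt(3)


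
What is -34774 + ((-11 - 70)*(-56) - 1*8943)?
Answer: -39181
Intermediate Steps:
-34774 + ((-11 - 70)*(-56) - 1*8943) = -34774 + (-81*(-56) - 8943) = -34774 + (4536 - 8943) = -34774 - 4407 = -39181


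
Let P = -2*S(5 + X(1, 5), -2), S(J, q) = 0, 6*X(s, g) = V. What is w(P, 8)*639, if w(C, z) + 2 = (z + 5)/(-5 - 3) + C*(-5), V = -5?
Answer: -18531/8 ≈ -2316.4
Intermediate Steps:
X(s, g) = -5/6 (X(s, g) = (1/6)*(-5) = -5/6)
P = 0 (P = -2*0 = 0)
w(C, z) = -21/8 - 5*C - z/8 (w(C, z) = -2 + ((z + 5)/(-5 - 3) + C*(-5)) = -2 + ((5 + z)/(-8) - 5*C) = -2 + ((5 + z)*(-1/8) - 5*C) = -2 + ((-5/8 - z/8) - 5*C) = -2 + (-5/8 - 5*C - z/8) = -21/8 - 5*C - z/8)
w(P, 8)*639 = (-21/8 - 5*0 - 1/8*8)*639 = (-21/8 + 0 - 1)*639 = -29/8*639 = -18531/8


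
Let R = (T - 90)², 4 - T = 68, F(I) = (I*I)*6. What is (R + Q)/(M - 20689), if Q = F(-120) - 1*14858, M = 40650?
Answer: 95258/19961 ≈ 4.7722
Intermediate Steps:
F(I) = 6*I² (F(I) = I²*6 = 6*I²)
T = -64 (T = 4 - 1*68 = 4 - 68 = -64)
R = 23716 (R = (-64 - 90)² = (-154)² = 23716)
Q = 71542 (Q = 6*(-120)² - 1*14858 = 6*14400 - 14858 = 86400 - 14858 = 71542)
(R + Q)/(M - 20689) = (23716 + 71542)/(40650 - 20689) = 95258/19961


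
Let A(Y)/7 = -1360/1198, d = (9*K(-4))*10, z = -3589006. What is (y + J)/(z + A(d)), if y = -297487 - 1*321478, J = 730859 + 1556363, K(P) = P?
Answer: -999285943/2149819354 ≈ -0.46482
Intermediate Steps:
J = 2287222
d = -360 (d = (9*(-4))*10 = -36*10 = -360)
y = -618965 (y = -297487 - 321478 = -618965)
A(Y) = -4760/599 (A(Y) = 7*(-1360/1198) = 7*(-1360*1/1198) = 7*(-680/599) = -4760/599)
(y + J)/(z + A(d)) = (-618965 + 2287222)/(-3589006 - 4760/599) = 1668257/(-2149819354/599) = 1668257*(-599/2149819354) = -999285943/2149819354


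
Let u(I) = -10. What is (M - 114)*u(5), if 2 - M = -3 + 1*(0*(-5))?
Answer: 1090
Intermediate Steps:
M = 5 (M = 2 - (-3 + 1*(0*(-5))) = 2 - (-3 + 1*0) = 2 - (-3 + 0) = 2 - 1*(-3) = 2 + 3 = 5)
(M - 114)*u(5) = (5 - 114)*(-10) = -109*(-10) = 1090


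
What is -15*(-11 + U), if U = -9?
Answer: 300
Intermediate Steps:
-15*(-11 + U) = -15*(-11 - 9) = -15*(-20) = 300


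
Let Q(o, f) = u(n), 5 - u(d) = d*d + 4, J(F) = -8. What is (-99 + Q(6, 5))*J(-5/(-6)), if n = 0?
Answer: 784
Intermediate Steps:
u(d) = 1 - d**2 (u(d) = 5 - (d*d + 4) = 5 - (d**2 + 4) = 5 - (4 + d**2) = 5 + (-4 - d**2) = 1 - d**2)
Q(o, f) = 1 (Q(o, f) = 1 - 1*0**2 = 1 - 1*0 = 1 + 0 = 1)
(-99 + Q(6, 5))*J(-5/(-6)) = (-99 + 1)*(-8) = -98*(-8) = 784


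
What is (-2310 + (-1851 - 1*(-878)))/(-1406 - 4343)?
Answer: 3283/5749 ≈ 0.57106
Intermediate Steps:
(-2310 + (-1851 - 1*(-878)))/(-1406 - 4343) = (-2310 + (-1851 + 878))/(-5749) = (-2310 - 973)*(-1/5749) = -3283*(-1/5749) = 3283/5749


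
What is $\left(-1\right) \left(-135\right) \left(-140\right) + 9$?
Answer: $-18891$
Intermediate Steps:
$\left(-1\right) \left(-135\right) \left(-140\right) + 9 = 135 \left(-140\right) + 9 = -18900 + 9 = -18891$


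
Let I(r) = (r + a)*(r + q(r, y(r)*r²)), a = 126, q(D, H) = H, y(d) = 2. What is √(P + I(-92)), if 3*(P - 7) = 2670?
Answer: √573321 ≈ 757.18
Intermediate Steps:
P = 897 (P = 7 + (⅓)*2670 = 7 + 890 = 897)
I(r) = (126 + r)*(r + 2*r²) (I(r) = (r + 126)*(r + 2*r²) = (126 + r)*(r + 2*r²))
√(P + I(-92)) = √(897 - 92*(126 + 2*(-92)² + 253*(-92))) = √(897 - 92*(126 + 2*8464 - 23276)) = √(897 - 92*(126 + 16928 - 23276)) = √(897 - 92*(-6222)) = √(897 + 572424) = √573321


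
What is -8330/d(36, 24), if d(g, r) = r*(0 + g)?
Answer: -4165/432 ≈ -9.6412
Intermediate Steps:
d(g, r) = g*r (d(g, r) = r*g = g*r)
-8330/d(36, 24) = -8330/(36*24) = -8330/864 = -8330*1/864 = -4165/432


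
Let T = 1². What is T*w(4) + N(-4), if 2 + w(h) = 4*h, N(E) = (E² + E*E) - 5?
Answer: 41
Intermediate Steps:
T = 1
N(E) = -5 + 2*E² (N(E) = (E² + E²) - 5 = 2*E² - 5 = -5 + 2*E²)
w(h) = -2 + 4*h
T*w(4) + N(-4) = 1*(-2 + 4*4) + (-5 + 2*(-4)²) = 1*(-2 + 16) + (-5 + 2*16) = 1*14 + (-5 + 32) = 14 + 27 = 41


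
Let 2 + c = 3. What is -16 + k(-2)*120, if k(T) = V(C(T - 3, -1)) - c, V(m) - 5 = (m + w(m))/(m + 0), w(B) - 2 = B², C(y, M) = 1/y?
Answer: -640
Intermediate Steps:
w(B) = 2 + B²
c = 1 (c = -2 + 3 = 1)
V(m) = 5 + (2 + m + m²)/m (V(m) = 5 + (m + (2 + m²))/(m + 0) = 5 + (2 + m + m²)/m)
k(T) = -1 + 1/(-3 + T) + 2*T (k(T) = (6 + 1/(T - 3) + 2/(1/(T - 3))) - 1*1 = (6 + 1/(-3 + T) + 2/(1/(-3 + T))) - 1 = (6 + 1/(-3 + T) + 2*(-3 + T)) - 1 = (6 + 1/(-3 + T) + (-6 + 2*T)) - 1 = (1/(-3 + T) + 2*T) - 1 = -1 + 1/(-3 + T) + 2*T)
-16 + k(-2)*120 = -16 + ((4 - 7*(-2) + 2*(-2)²)/(-3 - 2))*120 = -16 + ((4 + 14 + 2*4)/(-5))*120 = -16 - (4 + 14 + 8)/5*120 = -16 - ⅕*26*120 = -16 - 26/5*120 = -16 - 624 = -640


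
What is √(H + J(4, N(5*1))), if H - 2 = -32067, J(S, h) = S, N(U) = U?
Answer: I*√32061 ≈ 179.06*I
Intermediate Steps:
H = -32065 (H = 2 - 32067 = -32065)
√(H + J(4, N(5*1))) = √(-32065 + 4) = √(-32061) = I*√32061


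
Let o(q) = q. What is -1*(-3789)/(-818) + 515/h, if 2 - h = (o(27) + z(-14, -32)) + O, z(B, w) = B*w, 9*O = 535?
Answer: -10974159/1959928 ≈ -5.5993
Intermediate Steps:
O = 535/9 (O = (⅑)*535 = 535/9 ≈ 59.444)
h = -4792/9 (h = 2 - ((27 - 14*(-32)) + 535/9) = 2 - ((27 + 448) + 535/9) = 2 - (475 + 535/9) = 2 - 1*4810/9 = 2 - 4810/9 = -4792/9 ≈ -532.44)
-1*(-3789)/(-818) + 515/h = -1*(-3789)/(-818) + 515/(-4792/9) = 3789*(-1/818) + 515*(-9/4792) = -3789/818 - 4635/4792 = -10974159/1959928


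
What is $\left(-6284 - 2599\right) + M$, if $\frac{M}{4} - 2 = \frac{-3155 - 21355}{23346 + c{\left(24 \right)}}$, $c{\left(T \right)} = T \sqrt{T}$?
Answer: $- \frac{44808871605}{5046499} + \frac{130720 \sqrt{6}}{15139497} \approx -8879.2$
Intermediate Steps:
$c{\left(T \right)} = T^{\frac{3}{2}}$
$M = 8 - \frac{98040}{23346 + 48 \sqrt{6}}$ ($M = 8 + 4 \frac{-3155 - 21355}{23346 + 24^{\frac{3}{2}}} = 8 + 4 \left(- \frac{24510}{23346 + 48 \sqrt{6}}\right) = 8 - \frac{98040}{23346 + 48 \sqrt{6}} \approx 3.8216$)
$\left(-6284 - 2599\right) + M = \left(-6284 - 2599\right) + \left(\frac{19179012}{5046499} + \frac{130720 \sqrt{6}}{15139497}\right) = -8883 + \left(\frac{19179012}{5046499} + \frac{130720 \sqrt{6}}{15139497}\right) = - \frac{44808871605}{5046499} + \frac{130720 \sqrt{6}}{15139497}$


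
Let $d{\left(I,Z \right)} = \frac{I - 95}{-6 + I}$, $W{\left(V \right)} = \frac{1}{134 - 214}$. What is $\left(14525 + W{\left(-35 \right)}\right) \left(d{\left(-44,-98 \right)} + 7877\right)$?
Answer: $\frac{457814824011}{4000} \approx 1.1445 \cdot 10^{8}$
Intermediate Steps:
$W{\left(V \right)} = - \frac{1}{80}$ ($W{\left(V \right)} = \frac{1}{-80} = - \frac{1}{80}$)
$d{\left(I,Z \right)} = \frac{-95 + I}{-6 + I}$
$\left(14525 + W{\left(-35 \right)}\right) \left(d{\left(-44,-98 \right)} + 7877\right) = \left(14525 - \frac{1}{80}\right) \left(\frac{-95 - 44}{-6 - 44} + 7877\right) = \frac{1161999 \left(\frac{1}{-50} \left(-139\right) + 7877\right)}{80} = \frac{1161999 \left(\left(- \frac{1}{50}\right) \left(-139\right) + 7877\right)}{80} = \frac{1161999 \left(\frac{139}{50} + 7877\right)}{80} = \frac{1161999}{80} \cdot \frac{393989}{50} = \frac{457814824011}{4000}$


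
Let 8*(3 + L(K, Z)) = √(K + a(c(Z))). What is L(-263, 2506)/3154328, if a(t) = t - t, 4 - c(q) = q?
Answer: -3/3154328 + I*√263/25234624 ≈ -9.5107e-7 + 6.4266e-7*I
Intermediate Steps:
c(q) = 4 - q
a(t) = 0
L(K, Z) = -3 + √K/8 (L(K, Z) = -3 + √(K + 0)/8 = -3 + √K/8)
L(-263, 2506)/3154328 = (-3 + √(-263)/8)/3154328 = (-3 + (I*√263)/8)*(1/3154328) = (-3 + I*√263/8)*(1/3154328) = -3/3154328 + I*√263/25234624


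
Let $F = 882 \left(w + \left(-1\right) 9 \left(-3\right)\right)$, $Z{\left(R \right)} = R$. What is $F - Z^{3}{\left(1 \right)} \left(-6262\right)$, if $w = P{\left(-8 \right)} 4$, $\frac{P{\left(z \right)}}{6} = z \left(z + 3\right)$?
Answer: $876796$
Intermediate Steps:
$P{\left(z \right)} = 6 z \left(3 + z\right)$ ($P{\left(z \right)} = 6 z \left(z + 3\right) = 6 z \left(3 + z\right)$)
$w = 960$ ($w = 6 \left(-8\right) \left(3 - 8\right) 4 = 6 \left(-8\right) \left(-5\right) 4 = 240 \cdot 4 = 960$)
$F = 870534$ ($F = 882 \left(960 + \left(-1\right) 9 \left(-3\right)\right) = 882 \left(960 - -27\right) = 882 \left(960 + 27\right) = 882 \cdot 987 = 870534$)
$F - Z^{3}{\left(1 \right)} \left(-6262\right) = 870534 - 1^{3} \left(-6262\right) = 870534 - 1 \left(-6262\right) = 870534 - -6262 = 870534 + 6262 = 876796$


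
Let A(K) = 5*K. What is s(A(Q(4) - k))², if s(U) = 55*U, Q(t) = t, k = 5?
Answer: 75625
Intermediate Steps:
s(A(Q(4) - k))² = (55*(5*(4 - 1*5)))² = (55*(5*(4 - 5)))² = (55*(5*(-1)))² = (55*(-5))² = (-275)² = 75625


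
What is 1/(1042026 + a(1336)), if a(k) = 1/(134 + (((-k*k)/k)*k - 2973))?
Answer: 1787735/1862866351109 ≈ 9.5967e-7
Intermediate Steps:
a(k) = 1/(-2839 - k**2) (a(k) = 1/(134 + (((-k**2)/k)*k - 2973)) = 1/(134 + ((-k)*k - 2973)) = 1/(134 + (-k**2 - 2973)) = 1/(134 + (-2973 - k**2)) = 1/(-2839 - k**2))
1/(1042026 + a(1336)) = 1/(1042026 - 1/(2839 + 1336**2)) = 1/(1042026 - 1/(2839 + 1784896)) = 1/(1042026 - 1/1787735) = 1/(1862866351109/1787735) = 1787735/1862866351109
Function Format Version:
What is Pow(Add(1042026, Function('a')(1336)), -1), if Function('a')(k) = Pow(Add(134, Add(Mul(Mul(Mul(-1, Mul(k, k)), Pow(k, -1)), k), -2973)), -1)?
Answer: Rational(1787735, 1862866351109) ≈ 9.5967e-7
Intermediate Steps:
Function('a')(k) = Pow(Add(-2839, Mul(-1, Pow(k, 2))), -1) (Function('a')(k) = Pow(Add(134, Add(Mul(Mul(Mul(-1, Pow(k, 2)), Pow(k, -1)), k), -2973)), -1) = Pow(Add(134, Add(Mul(Mul(-1, k), k), -2973)), -1) = Pow(Add(134, Add(Mul(-1, Pow(k, 2)), -2973)), -1) = Pow(Add(134, Add(-2973, Mul(-1, Pow(k, 2)))), -1) = Pow(Add(-2839, Mul(-1, Pow(k, 2))), -1))
Pow(Add(1042026, Function('a')(1336)), -1) = Pow(Add(1042026, Mul(-1, Pow(Add(2839, Pow(1336, 2)), -1))), -1) = Pow(Add(1042026, Mul(-1, Pow(Add(2839, 1784896), -1))), -1) = Pow(Add(1042026, Mul(-1, Pow(1787735, -1))), -1) = Pow(Add(1042026, Mul(-1, Rational(1, 1787735))), -1) = Pow(Add(1042026, Rational(-1, 1787735)), -1) = Pow(Rational(1862866351109, 1787735), -1) = Rational(1787735, 1862866351109)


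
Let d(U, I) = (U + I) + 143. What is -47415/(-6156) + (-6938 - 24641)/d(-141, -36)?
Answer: 32668739/34884 ≈ 936.50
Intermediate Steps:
d(U, I) = 143 + I + U (d(U, I) = (I + U) + 143 = 143 + I + U)
-47415/(-6156) + (-6938 - 24641)/d(-141, -36) = -47415/(-6156) + (-6938 - 24641)/(143 - 36 - 141) = -47415*(-1/6156) - 31579/(-34) = 15805/2052 - 31579*(-1/34) = 15805/2052 + 31579/34 = 32668739/34884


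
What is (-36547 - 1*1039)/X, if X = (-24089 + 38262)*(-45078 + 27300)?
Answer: 18793/125983797 ≈ 0.00014917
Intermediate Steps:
X = -251967594 (X = 14173*(-17778) = -251967594)
(-36547 - 1*1039)/X = (-36547 - 1*1039)/(-251967594) = (-36547 - 1039)*(-1/251967594) = -37586*(-1/251967594) = 18793/125983797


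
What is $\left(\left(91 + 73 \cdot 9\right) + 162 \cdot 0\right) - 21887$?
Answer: $-21139$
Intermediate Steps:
$\left(\left(91 + 73 \cdot 9\right) + 162 \cdot 0\right) - 21887 = \left(\left(91 + 657\right) + 0\right) - 21887 = \left(748 + 0\right) - 21887 = 748 - 21887 = -21139$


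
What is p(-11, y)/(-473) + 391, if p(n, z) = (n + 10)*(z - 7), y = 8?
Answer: 184944/473 ≈ 391.00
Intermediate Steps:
p(n, z) = (-7 + z)*(10 + n) (p(n, z) = (10 + n)*(-7 + z) = (-7 + z)*(10 + n))
p(-11, y)/(-473) + 391 = (-70 - 7*(-11) + 10*8 - 11*8)/(-473) + 391 = (-70 + 77 + 80 - 88)*(-1/473) + 391 = -1*(-1/473) + 391 = 1/473 + 391 = 184944/473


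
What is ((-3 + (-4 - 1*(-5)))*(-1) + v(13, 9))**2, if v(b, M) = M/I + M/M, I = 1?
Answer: 144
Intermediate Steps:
v(b, M) = 1 + M (v(b, M) = M/1 + M/M = M*1 + 1 = M + 1 = 1 + M)
((-3 + (-4 - 1*(-5)))*(-1) + v(13, 9))**2 = ((-3 + (-4 - 1*(-5)))*(-1) + (1 + 9))**2 = ((-3 + (-4 + 5))*(-1) + 10)**2 = ((-3 + 1)*(-1) + 10)**2 = (-2*(-1) + 10)**2 = (2 + 10)**2 = 12**2 = 144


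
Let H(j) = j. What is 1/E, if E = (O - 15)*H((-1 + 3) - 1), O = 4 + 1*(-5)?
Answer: -1/16 ≈ -0.062500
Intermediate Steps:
O = -1 (O = 4 - 5 = -1)
E = -16 (E = (-1 - 15)*((-1 + 3) - 1) = -16*(2 - 1) = -16*1 = -16)
1/E = 1/(-16) = -1/16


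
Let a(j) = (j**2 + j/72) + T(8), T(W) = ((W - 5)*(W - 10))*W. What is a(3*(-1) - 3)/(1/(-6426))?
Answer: 155295/2 ≈ 77648.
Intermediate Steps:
T(W) = W*(-10 + W)*(-5 + W) (T(W) = ((-5 + W)*(-10 + W))*W = ((-10 + W)*(-5 + W))*W = W*(-10 + W)*(-5 + W))
a(j) = -48 + j**2 + j/72 (a(j) = (j**2 + j/72) + 8*(50 + 8**2 - 15*8) = (j**2 + j/72) + 8*(50 + 64 - 120) = (j**2 + j/72) + 8*(-6) = (j**2 + j/72) - 48 = -48 + j**2 + j/72)
a(3*(-1) - 3)/(1/(-6426)) = (-48 + (3*(-1) - 3)**2 + (3*(-1) - 3)/72)/(1/(-6426)) = (-48 + (-3 - 3)**2 + (-3 - 3)/72)/(-1/6426) = (-48 + (-6)**2 + (1/72)*(-6))*(-6426) = (-48 + 36 - 1/12)*(-6426) = -145/12*(-6426) = 155295/2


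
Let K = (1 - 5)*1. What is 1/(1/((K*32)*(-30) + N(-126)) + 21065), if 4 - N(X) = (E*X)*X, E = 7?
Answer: 107288/2260021719 ≈ 4.7472e-5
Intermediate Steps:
N(X) = 4 - 7*X² (N(X) = 4 - 7*X*X = 4 - 7*X²)
K = -4 (K = -4*1 = -4)
1/(1/((K*32)*(-30) + N(-126)) + 21065) = 1/(1/(-4*32*(-30) + (4 - 7*(-126)²)) + 21065) = 1/(1/(-128*(-30) + (4 - 7*15876)) + 21065) = 1/(1/(3840 + (4 - 111132)) + 21065) = 1/(1/(3840 - 111128) + 21065) = 1/(1/(-107288) + 21065) = 1/(-1/107288 + 21065) = 1/(2260021719/107288) = 107288/2260021719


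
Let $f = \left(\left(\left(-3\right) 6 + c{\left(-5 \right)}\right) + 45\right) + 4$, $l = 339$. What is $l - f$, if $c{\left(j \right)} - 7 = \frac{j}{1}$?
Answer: $306$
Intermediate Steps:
$c{\left(j \right)} = 7 + j$ ($c{\left(j \right)} = 7 + \frac{j}{1} = 7 + j 1 = 7 + j$)
$f = 33$ ($f = \left(\left(\left(-3\right) 6 + \left(7 - 5\right)\right) + 45\right) + 4 = \left(\left(-18 + 2\right) + 45\right) + 4 = \left(-16 + 45\right) + 4 = 29 + 4 = 33$)
$l - f = 339 - 33 = 306$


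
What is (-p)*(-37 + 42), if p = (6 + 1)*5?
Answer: -175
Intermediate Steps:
p = 35 (p = 7*5 = 35)
(-p)*(-37 + 42) = (-1*35)*(-37 + 42) = -35*5 = -175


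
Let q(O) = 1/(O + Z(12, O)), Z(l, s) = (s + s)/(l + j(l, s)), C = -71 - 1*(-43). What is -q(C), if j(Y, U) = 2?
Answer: 1/32 ≈ 0.031250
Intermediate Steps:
C = -28 (C = -71 + 43 = -28)
Z(l, s) = 2*s/(2 + l) (Z(l, s) = (s + s)/(l + 2) = (2*s)/(2 + l) = 2*s/(2 + l))
q(O) = 7/(8*O) (q(O) = 1/(O + 2*O/(2 + 12)) = 1/(O + 2*O/14) = 1/(O + 2*O*(1/14)) = 1/(O + O/7) = 1/(8*O/7) = 7/(8*O))
-q(C) = -7/(8*(-28)) = -7*(-1)/(8*28) = -1*(-1/32) = 1/32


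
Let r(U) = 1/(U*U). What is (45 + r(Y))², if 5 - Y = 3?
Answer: 32761/16 ≈ 2047.6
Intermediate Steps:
Y = 2 (Y = 5 - 1*3 = 5 - 3 = 2)
r(U) = U⁻² (r(U) = 1/(U²) = U⁻²)
(45 + r(Y))² = (45 + 2⁻²)² = (45 + ¼)² = (181/4)² = 32761/16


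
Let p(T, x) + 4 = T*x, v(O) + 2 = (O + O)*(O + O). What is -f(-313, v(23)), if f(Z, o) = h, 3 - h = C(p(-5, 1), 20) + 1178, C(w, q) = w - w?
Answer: 1175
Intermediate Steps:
v(O) = -2 + 4*O**2 (v(O) = -2 + (O + O)*(O + O) = -2 + (2*O)*(2*O) = -2 + 4*O**2)
p(T, x) = -4 + T*x
C(w, q) = 0
h = -1175 (h = 3 - (0 + 1178) = 3 - 1*1178 = 3 - 1178 = -1175)
f(Z, o) = -1175
-f(-313, v(23)) = -1*(-1175) = 1175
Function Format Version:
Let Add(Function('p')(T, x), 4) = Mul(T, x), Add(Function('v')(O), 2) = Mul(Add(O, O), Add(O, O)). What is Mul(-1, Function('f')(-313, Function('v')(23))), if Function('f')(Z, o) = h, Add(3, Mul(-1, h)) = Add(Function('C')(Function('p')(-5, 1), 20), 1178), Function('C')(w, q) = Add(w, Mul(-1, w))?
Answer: 1175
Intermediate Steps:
Function('v')(O) = Add(-2, Mul(4, Pow(O, 2))) (Function('v')(O) = Add(-2, Mul(Add(O, O), Add(O, O))) = Add(-2, Mul(Mul(2, O), Mul(2, O))) = Add(-2, Mul(4, Pow(O, 2))))
Function('p')(T, x) = Add(-4, Mul(T, x))
Function('C')(w, q) = 0
h = -1175 (h = Add(3, Mul(-1, Add(0, 1178))) = Add(3, Mul(-1, 1178)) = Add(3, -1178) = -1175)
Function('f')(Z, o) = -1175
Mul(-1, Function('f')(-313, Function('v')(23))) = Mul(-1, -1175) = 1175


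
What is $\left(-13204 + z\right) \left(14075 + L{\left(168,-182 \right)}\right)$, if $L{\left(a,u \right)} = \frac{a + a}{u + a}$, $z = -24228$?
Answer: $-525957032$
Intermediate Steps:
$L{\left(a,u \right)} = \frac{2 a}{a + u}$
$\left(-13204 + z\right) \left(14075 + L{\left(168,-182 \right)}\right) = \left(-13204 - 24228\right) \left(14075 + 2 \cdot 168 \frac{1}{168 - 182}\right) = - 37432 \left(14075 + 2 \cdot 168 \frac{1}{-14}\right) = - 37432 \left(14075 + 2 \cdot 168 \left(- \frac{1}{14}\right)\right) = - 37432 \left(14075 - 24\right) = \left(-37432\right) 14051 = -525957032$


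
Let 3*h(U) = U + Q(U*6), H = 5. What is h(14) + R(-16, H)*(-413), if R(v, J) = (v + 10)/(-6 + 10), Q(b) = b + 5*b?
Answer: 4753/6 ≈ 792.17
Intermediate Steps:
Q(b) = 6*b
R(v, J) = 5/2 + v/4 (R(v, J) = (10 + v)/4 = (10 + v)*(¼) = 5/2 + v/4)
h(U) = 37*U/3 (h(U) = (U + 6*(U*6))/3 = (U + 6*(6*U))/3 = (U + 36*U)/3 = (37*U)/3 = 37*U/3)
h(14) + R(-16, H)*(-413) = (37/3)*14 + (5/2 + (¼)*(-16))*(-413) = 518/3 + (5/2 - 4)*(-413) = 518/3 - 3/2*(-413) = 518/3 + 1239/2 = 4753/6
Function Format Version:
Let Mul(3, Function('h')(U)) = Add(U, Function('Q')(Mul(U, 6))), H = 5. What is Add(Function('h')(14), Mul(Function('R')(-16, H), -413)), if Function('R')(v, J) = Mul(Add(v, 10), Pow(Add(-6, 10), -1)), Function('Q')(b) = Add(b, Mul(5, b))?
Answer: Rational(4753, 6) ≈ 792.17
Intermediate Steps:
Function('Q')(b) = Mul(6, b)
Function('R')(v, J) = Add(Rational(5, 2), Mul(Rational(1, 4), v)) (Function('R')(v, J) = Mul(Add(10, v), Pow(4, -1)) = Mul(Add(10, v), Rational(1, 4)) = Add(Rational(5, 2), Mul(Rational(1, 4), v)))
Function('h')(U) = Mul(Rational(37, 3), U) (Function('h')(U) = Mul(Rational(1, 3), Add(U, Mul(6, Mul(U, 6)))) = Mul(Rational(1, 3), Add(U, Mul(6, Mul(6, U)))) = Mul(Rational(1, 3), Add(U, Mul(36, U))) = Mul(Rational(1, 3), Mul(37, U)) = Mul(Rational(37, 3), U))
Add(Function('h')(14), Mul(Function('R')(-16, H), -413)) = Add(Mul(Rational(37, 3), 14), Mul(Add(Rational(5, 2), Mul(Rational(1, 4), -16)), -413)) = Add(Rational(518, 3), Mul(Add(Rational(5, 2), -4), -413)) = Add(Rational(518, 3), Mul(Rational(-3, 2), -413)) = Add(Rational(518, 3), Rational(1239, 2)) = Rational(4753, 6)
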